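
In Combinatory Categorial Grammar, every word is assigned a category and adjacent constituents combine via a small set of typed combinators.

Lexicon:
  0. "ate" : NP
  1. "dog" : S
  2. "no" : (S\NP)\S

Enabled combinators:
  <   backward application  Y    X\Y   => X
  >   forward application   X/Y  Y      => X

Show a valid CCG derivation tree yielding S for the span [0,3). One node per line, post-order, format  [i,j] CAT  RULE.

[0,3] S   <
  [0,1] "ate" : NP
  [1,3] S\NP   <
    [1,2] "dog" : S
    [2,3] "no" : (S\NP)\S

[0,1] NP  lex  "ate"
[1,2] S  lex  "dog"
[2,3] (S\NP)\S  lex  "no"
[1,3] S\NP  <  k=2
[0,3] S  <  k=1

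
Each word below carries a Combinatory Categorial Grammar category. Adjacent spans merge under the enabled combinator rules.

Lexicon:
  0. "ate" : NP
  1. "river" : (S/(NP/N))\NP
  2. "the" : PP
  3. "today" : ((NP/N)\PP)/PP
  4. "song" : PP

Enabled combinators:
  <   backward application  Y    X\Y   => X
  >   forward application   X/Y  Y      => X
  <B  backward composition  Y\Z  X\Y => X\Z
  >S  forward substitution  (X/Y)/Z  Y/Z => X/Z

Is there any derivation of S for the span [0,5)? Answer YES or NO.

[0,5] S   >
  [0,2] S/(NP/N)   <
    [0,1] "ate" : NP
    [1,2] "river" : (S/(NP/N))\NP
  [2,5] NP/N   <
    [2,3] "the" : PP
    [3,5] (NP/N)\PP   >
      [3,4] "today" : ((NP/N)\PP)/PP
      [4,5] "song" : PP

YES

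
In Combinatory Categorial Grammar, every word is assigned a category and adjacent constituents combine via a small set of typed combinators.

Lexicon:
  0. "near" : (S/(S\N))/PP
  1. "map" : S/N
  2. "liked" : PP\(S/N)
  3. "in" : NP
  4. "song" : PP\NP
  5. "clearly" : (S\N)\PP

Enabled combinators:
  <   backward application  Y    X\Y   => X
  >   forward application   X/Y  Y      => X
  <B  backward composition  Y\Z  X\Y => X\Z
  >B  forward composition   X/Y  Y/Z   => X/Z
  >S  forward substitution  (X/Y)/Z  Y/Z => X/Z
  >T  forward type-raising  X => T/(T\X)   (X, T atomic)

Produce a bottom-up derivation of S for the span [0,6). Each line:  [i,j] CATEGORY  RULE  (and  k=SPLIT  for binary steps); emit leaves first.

[0,1] (S/(S\N))/PP  lex  "near"
[1,2] S/N  lex  "map"
[2,3] PP\(S/N)  lex  "liked"
[1,3] PP  <  k=2
[0,3] S/(S\N)  >  k=1
[3,4] NP  lex  "in"
[4,5] PP\NP  lex  "song"
[3,5] PP  <  k=4
[5,6] (S\N)\PP  lex  "clearly"
[3,6] S\N  <  k=5
[0,6] S  >  k=3

[0,6] S   >
  [0,3] S/(S\N)   >
    [0,1] "near" : (S/(S\N))/PP
    [1,3] PP   <
      [1,2] "map" : S/N
      [2,3] "liked" : PP\(S/N)
  [3,6] S\N   <
    [3,5] PP   <
      [3,4] "in" : NP
      [4,5] "song" : PP\NP
    [5,6] "clearly" : (S\N)\PP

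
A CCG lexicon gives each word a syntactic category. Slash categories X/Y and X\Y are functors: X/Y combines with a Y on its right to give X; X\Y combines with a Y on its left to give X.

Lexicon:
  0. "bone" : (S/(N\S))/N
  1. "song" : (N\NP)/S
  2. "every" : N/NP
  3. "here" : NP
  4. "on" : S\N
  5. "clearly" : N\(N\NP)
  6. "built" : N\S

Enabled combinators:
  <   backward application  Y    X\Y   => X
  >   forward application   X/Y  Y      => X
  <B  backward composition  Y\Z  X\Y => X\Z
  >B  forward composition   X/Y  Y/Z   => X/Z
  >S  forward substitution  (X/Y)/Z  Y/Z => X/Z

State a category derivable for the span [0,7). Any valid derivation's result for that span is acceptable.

[0,7] S   >
  [0,6] S/(N\S)   >
    [0,1] "bone" : (S/(N\S))/N
    [1,6] N   <
      [1,5] N\NP   >
        [1,2] "song" : (N\NP)/S
        [2,5] S   <
          [2,4] N   >
            [2,3] "every" : N/NP
            [3,4] "here" : NP
          [4,5] "on" : S\N
      [5,6] "clearly" : N\(N\NP)
  [6,7] "built" : N\S

S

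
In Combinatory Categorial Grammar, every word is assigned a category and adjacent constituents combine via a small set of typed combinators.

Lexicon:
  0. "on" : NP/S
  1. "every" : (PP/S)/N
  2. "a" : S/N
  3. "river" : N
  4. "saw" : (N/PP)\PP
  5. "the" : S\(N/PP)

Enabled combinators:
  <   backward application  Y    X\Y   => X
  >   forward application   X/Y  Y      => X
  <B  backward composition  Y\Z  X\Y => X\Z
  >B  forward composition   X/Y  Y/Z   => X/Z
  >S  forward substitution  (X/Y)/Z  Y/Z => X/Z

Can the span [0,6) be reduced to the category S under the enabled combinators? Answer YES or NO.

NO

NP/S (PP/S)/N S/N N (N/PP)\PP S\(N/PP)
CKY chart[0,6] = {NP}; S ∉ chart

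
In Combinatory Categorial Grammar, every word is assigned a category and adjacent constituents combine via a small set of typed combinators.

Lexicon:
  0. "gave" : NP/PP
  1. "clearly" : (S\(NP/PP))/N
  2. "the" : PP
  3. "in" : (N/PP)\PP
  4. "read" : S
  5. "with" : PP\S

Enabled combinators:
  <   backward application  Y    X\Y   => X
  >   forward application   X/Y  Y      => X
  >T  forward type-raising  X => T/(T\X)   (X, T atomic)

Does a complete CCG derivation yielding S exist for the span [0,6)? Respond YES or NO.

YES

[0,6] S   <
  [0,1] "gave" : NP/PP
  [1,6] S\(NP/PP)   >
    [1,2] "clearly" : (S\(NP/PP))/N
    [2,6] N   >
      [2,4] N/PP   <
        [2,3] "the" : PP
        [3,4] "in" : (N/PP)\PP
      [4,6] PP   >
        [4,5] PP/(PP\S)   >T
          [4,5] "read" : S
        [5,6] "with" : PP\S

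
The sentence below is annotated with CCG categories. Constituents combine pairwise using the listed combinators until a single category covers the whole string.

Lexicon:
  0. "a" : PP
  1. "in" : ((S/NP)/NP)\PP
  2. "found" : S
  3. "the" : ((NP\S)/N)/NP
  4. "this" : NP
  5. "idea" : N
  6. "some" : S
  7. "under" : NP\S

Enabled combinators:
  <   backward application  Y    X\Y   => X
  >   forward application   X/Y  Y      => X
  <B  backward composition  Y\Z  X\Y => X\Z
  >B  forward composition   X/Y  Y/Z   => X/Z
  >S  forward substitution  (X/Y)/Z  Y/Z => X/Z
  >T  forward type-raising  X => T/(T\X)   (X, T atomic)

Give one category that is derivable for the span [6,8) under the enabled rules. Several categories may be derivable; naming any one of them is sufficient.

[0,8] S   >
  [0,6] S/NP   >
    [0,2] (S/NP)/NP   <
      [0,1] "a" : PP
      [1,2] "in" : ((S/NP)/NP)\PP
    [2,6] NP   >
      [2,3] NP/(NP\S)   >T
        [2,3] "found" : S
      [3,6] NP\S   >
        [3,5] (NP\S)/N   >
          [3,4] "the" : ((NP\S)/N)/NP
          [4,5] "this" : NP
        [5,6] "idea" : N
  [6,8] NP   <
    [6,7] "some" : S
    [7,8] "under" : NP\S

NP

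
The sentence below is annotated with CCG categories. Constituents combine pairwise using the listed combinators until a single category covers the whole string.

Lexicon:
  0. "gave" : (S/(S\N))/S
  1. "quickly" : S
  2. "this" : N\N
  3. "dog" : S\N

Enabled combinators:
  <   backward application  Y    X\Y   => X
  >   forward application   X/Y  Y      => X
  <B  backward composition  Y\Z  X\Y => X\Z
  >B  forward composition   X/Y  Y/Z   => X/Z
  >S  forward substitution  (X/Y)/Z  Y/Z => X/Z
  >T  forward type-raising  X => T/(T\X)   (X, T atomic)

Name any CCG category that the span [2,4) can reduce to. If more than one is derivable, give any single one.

[0,4] S   >
  [0,2] S/(S\N)   >
    [0,1] "gave" : (S/(S\N))/S
    [1,2] "quickly" : S
  [2,4] S\N   <B
    [2,3] "this" : N\N
    [3,4] "dog" : S\N

S\N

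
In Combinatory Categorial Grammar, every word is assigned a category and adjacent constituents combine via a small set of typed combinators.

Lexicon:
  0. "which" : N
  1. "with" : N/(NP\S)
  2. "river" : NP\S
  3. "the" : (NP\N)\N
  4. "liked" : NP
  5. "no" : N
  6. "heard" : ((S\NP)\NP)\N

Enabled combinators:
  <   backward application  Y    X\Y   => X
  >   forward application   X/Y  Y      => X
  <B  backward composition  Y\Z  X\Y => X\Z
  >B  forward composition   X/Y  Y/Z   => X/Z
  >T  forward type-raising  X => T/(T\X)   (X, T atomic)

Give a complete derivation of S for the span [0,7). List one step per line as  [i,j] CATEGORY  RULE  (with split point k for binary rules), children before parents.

[0,7] S   <
  [0,4] NP   >
    [0,1] NP/(NP\N)   >T
      [0,1] "which" : N
    [1,4] NP\N   <
      [1,3] N   >
        [1,2] "with" : N/(NP\S)
        [2,3] "river" : NP\S
      [3,4] "the" : (NP\N)\N
  [4,7] S\NP   <
    [4,5] "liked" : NP
    [5,7] (S\NP)\NP   <
      [5,6] "no" : N
      [6,7] "heard" : ((S\NP)\NP)\N

[0,1] N  lex  "which"
[0,1] NP/(NP\N)  >T
[1,2] N/(NP\S)  lex  "with"
[2,3] NP\S  lex  "river"
[1,3] N  >  k=2
[3,4] (NP\N)\N  lex  "the"
[1,4] NP\N  <  k=3
[0,4] NP  >  k=1
[4,5] NP  lex  "liked"
[5,6] N  lex  "no"
[6,7] ((S\NP)\NP)\N  lex  "heard"
[5,7] (S\NP)\NP  <  k=6
[4,7] S\NP  <  k=5
[0,7] S  <  k=4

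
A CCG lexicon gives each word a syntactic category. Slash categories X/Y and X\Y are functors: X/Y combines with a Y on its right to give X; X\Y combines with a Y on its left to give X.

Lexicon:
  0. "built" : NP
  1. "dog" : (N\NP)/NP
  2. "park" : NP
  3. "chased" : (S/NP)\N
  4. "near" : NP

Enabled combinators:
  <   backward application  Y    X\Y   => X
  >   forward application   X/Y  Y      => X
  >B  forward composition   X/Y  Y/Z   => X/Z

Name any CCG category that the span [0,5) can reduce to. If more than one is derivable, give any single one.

S

[0,5] S   >
  [0,4] S/NP   <
    [0,3] N   <
      [0,1] "built" : NP
      [1,3] N\NP   >
        [1,2] "dog" : (N\NP)/NP
        [2,3] "park" : NP
    [3,4] "chased" : (S/NP)\N
  [4,5] "near" : NP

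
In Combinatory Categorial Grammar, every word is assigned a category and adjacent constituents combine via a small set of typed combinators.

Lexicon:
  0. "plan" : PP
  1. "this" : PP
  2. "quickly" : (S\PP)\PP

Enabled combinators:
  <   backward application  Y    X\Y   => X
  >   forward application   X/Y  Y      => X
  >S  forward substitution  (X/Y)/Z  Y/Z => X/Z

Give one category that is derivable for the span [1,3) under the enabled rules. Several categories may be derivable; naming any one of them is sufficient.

S\PP

[0,3] S   <
  [0,1] "plan" : PP
  [1,3] S\PP   <
    [1,2] "this" : PP
    [2,3] "quickly" : (S\PP)\PP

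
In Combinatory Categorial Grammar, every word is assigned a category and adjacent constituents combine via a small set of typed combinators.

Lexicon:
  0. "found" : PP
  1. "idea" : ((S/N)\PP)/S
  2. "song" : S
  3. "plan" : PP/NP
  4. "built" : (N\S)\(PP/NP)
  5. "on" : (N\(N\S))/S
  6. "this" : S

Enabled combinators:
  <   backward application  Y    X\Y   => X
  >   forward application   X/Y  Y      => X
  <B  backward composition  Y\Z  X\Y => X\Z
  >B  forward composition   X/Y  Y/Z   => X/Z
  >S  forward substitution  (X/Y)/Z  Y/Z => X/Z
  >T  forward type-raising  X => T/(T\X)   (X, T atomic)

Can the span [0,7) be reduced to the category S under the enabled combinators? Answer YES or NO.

[0,7] S   >
  [0,3] S/N   <
    [0,1] "found" : PP
    [1,3] (S/N)\PP   >
      [1,2] "idea" : ((S/N)\PP)/S
      [2,3] "song" : S
  [3,7] N   <
    [3,5] N\S   <
      [3,4] "plan" : PP/NP
      [4,5] "built" : (N\S)\(PP/NP)
    [5,7] N\(N\S)   >
      [5,6] "on" : (N\(N\S))/S
      [6,7] "this" : S

YES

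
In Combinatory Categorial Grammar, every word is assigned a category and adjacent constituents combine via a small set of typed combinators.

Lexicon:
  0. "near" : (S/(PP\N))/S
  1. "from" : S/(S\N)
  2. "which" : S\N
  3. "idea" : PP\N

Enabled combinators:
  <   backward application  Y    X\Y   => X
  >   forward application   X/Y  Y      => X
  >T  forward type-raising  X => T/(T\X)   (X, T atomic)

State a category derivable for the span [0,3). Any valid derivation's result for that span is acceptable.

[0,4] S   >
  [0,3] S/(PP\N)   >
    [0,1] "near" : (S/(PP\N))/S
    [1,3] S   >
      [1,2] "from" : S/(S\N)
      [2,3] "which" : S\N
  [3,4] "idea" : PP\N

S/(PP\N)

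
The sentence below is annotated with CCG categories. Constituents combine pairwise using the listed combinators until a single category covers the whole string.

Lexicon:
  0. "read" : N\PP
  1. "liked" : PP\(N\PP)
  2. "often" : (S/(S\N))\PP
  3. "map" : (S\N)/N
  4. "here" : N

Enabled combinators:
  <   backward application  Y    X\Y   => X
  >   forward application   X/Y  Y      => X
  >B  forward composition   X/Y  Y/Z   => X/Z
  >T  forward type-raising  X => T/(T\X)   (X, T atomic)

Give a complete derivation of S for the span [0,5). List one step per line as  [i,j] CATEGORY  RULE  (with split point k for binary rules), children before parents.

[0,5] S   >
  [0,3] S/(S\N)   <
    [0,2] PP   <
      [0,1] "read" : N\PP
      [1,2] "liked" : PP\(N\PP)
    [2,3] "often" : (S/(S\N))\PP
  [3,5] S\N   >
    [3,4] "map" : (S\N)/N
    [4,5] "here" : N

[0,1] N\PP  lex  "read"
[1,2] PP\(N\PP)  lex  "liked"
[0,2] PP  <  k=1
[2,3] (S/(S\N))\PP  lex  "often"
[0,3] S/(S\N)  <  k=2
[3,4] (S\N)/N  lex  "map"
[4,5] N  lex  "here"
[3,5] S\N  >  k=4
[0,5] S  >  k=3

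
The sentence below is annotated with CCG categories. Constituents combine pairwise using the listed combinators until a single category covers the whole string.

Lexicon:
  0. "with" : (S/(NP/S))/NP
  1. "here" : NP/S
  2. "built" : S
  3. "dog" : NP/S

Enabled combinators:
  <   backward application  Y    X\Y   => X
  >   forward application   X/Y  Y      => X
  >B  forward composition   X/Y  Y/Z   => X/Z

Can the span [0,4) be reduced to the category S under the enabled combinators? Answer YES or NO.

YES

[0,4] S   >
  [0,3] S/(NP/S)   >
    [0,1] "with" : (S/(NP/S))/NP
    [1,3] NP   >
      [1,2] "here" : NP/S
      [2,3] "built" : S
  [3,4] "dog" : NP/S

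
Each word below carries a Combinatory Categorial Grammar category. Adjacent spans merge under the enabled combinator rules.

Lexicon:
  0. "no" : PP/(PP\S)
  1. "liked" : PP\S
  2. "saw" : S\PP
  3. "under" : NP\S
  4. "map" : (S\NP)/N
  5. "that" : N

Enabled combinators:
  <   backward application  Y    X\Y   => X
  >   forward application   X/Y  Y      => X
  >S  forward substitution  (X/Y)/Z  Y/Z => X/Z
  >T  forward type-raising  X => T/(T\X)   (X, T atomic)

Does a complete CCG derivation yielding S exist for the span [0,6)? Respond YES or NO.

YES

[0,6] S   <
  [0,4] NP   <
    [0,3] S   <
      [0,2] PP   >
        [0,1] "no" : PP/(PP\S)
        [1,2] "liked" : PP\S
      [2,3] "saw" : S\PP
    [3,4] "under" : NP\S
  [4,6] S\NP   >
    [4,5] "map" : (S\NP)/N
    [5,6] "that" : N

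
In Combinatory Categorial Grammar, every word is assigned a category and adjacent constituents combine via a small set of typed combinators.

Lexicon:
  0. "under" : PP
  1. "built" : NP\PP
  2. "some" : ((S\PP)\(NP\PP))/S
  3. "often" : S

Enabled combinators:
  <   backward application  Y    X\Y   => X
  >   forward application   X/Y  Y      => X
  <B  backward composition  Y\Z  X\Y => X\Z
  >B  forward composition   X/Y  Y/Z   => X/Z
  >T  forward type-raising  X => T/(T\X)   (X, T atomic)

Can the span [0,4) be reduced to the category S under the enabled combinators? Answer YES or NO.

YES

[0,4] S   >
  [0,1] S/(S\PP)   >T
    [0,1] "under" : PP
  [1,4] S\PP   <
    [1,2] "built" : NP\PP
    [2,4] (S\PP)\(NP\PP)   >
      [2,3] "some" : ((S\PP)\(NP\PP))/S
      [3,4] "often" : S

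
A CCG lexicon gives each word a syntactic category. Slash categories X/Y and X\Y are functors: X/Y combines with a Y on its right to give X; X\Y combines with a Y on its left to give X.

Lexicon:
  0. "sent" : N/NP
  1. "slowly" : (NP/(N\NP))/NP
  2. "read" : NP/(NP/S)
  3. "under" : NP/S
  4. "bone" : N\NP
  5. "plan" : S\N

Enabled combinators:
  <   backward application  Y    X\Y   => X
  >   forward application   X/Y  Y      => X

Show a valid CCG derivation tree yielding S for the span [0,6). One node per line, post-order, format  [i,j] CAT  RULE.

[0,6] S   <
  [0,5] N   >
    [0,1] "sent" : N/NP
    [1,5] NP   >
      [1,4] NP/(N\NP)   >
        [1,2] "slowly" : (NP/(N\NP))/NP
        [2,4] NP   >
          [2,3] "read" : NP/(NP/S)
          [3,4] "under" : NP/S
      [4,5] "bone" : N\NP
  [5,6] "plan" : S\N

[0,1] N/NP  lex  "sent"
[1,2] (NP/(N\NP))/NP  lex  "slowly"
[2,3] NP/(NP/S)  lex  "read"
[3,4] NP/S  lex  "under"
[2,4] NP  >  k=3
[1,4] NP/(N\NP)  >  k=2
[4,5] N\NP  lex  "bone"
[1,5] NP  >  k=4
[0,5] N  >  k=1
[5,6] S\N  lex  "plan"
[0,6] S  <  k=5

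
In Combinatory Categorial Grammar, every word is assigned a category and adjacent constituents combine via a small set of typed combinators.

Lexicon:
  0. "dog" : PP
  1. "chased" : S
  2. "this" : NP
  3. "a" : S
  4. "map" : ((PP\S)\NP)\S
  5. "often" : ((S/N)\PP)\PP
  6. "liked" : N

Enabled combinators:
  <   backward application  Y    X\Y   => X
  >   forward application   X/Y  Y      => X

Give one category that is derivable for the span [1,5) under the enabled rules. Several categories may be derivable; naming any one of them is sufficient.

[0,7] S   >
  [0,6] S/N   <
    [0,1] "dog" : PP
    [1,6] (S/N)\PP   <
      [1,5] PP   <
        [1,2] "chased" : S
        [2,5] PP\S   <
          [2,3] "this" : NP
          [3,5] (PP\S)\NP   <
            [3,4] "a" : S
            [4,5] "map" : ((PP\S)\NP)\S
      [5,6] "often" : ((S/N)\PP)\PP
  [6,7] "liked" : N

PP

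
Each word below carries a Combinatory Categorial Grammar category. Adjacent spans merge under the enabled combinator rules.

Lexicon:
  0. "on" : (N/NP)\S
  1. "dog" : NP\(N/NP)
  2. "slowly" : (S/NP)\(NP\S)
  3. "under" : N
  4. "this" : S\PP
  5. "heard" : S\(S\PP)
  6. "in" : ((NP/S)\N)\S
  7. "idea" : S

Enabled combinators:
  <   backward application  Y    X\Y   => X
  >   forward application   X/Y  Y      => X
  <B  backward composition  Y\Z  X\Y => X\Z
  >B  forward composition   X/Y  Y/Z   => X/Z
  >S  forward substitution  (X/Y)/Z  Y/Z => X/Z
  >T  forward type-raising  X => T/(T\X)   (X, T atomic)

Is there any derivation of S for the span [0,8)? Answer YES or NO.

YES

[0,8] S   >
  [0,3] S/NP   <
    [0,2] NP\S   <B
      [0,1] "on" : (N/NP)\S
      [1,2] "dog" : NP\(N/NP)
    [2,3] "slowly" : (S/NP)\(NP\S)
  [3,8] NP   >
    [3,7] NP/S   <
      [3,4] "under" : N
      [4,7] (NP/S)\N   <
        [4,6] S   <
          [4,5] "this" : S\PP
          [5,6] "heard" : S\(S\PP)
        [6,7] "in" : ((NP/S)\N)\S
    [7,8] "idea" : S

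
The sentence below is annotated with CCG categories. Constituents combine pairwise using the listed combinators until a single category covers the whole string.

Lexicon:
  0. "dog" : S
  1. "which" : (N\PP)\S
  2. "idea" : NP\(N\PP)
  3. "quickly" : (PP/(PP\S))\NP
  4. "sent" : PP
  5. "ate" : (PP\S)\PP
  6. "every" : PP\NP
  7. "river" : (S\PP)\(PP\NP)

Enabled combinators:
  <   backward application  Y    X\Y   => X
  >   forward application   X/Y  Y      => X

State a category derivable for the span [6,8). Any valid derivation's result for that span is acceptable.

[0,8] S   <
  [0,6] PP   >
    [0,4] PP/(PP\S)   <
      [0,3] NP   <
        [0,2] N\PP   <
          [0,1] "dog" : S
          [1,2] "which" : (N\PP)\S
        [2,3] "idea" : NP\(N\PP)
      [3,4] "quickly" : (PP/(PP\S))\NP
    [4,6] PP\S   <
      [4,5] "sent" : PP
      [5,6] "ate" : (PP\S)\PP
  [6,8] S\PP   <
    [6,7] "every" : PP\NP
    [7,8] "river" : (S\PP)\(PP\NP)

S\PP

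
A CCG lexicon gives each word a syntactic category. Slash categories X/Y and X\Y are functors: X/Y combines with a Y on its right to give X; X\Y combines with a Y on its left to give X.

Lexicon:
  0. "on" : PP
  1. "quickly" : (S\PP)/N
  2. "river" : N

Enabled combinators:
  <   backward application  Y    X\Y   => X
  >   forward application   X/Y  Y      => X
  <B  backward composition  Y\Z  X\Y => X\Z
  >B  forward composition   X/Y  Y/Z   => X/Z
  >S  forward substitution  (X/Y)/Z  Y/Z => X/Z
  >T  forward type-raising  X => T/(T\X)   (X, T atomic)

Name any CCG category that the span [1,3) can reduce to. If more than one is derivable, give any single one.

[0,3] S   >
  [0,1] S/(S\PP)   >T
    [0,1] "on" : PP
  [1,3] S\PP   >
    [1,2] "quickly" : (S\PP)/N
    [2,3] "river" : N

S\PP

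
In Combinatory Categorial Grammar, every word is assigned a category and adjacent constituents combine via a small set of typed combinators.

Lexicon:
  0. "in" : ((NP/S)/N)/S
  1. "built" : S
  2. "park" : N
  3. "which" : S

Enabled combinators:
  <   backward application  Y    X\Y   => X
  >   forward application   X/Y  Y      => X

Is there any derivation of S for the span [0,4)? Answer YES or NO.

NO

((NP/S)/N)/S S N S
CKY chart[0,4] = {NP}; S ∉ chart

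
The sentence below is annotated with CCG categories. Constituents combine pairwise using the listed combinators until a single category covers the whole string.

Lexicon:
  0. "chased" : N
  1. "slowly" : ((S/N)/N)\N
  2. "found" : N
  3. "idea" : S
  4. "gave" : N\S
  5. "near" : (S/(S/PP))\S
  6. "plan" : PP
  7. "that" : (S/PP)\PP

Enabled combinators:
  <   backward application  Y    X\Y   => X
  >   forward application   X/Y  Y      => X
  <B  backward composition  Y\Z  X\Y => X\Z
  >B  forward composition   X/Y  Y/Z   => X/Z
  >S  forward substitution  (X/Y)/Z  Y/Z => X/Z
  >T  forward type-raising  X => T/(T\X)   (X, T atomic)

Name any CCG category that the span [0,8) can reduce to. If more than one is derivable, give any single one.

S

[0,8] S   >
  [0,6] S/(S/PP)   <
    [0,5] S   >
      [0,3] S/N   >
        [0,2] (S/N)/N   <
          [0,1] "chased" : N
          [1,2] "slowly" : ((S/N)/N)\N
        [2,3] "found" : N
      [3,5] N   >
        [3,4] N/(N\S)   >T
          [3,4] "idea" : S
        [4,5] "gave" : N\S
    [5,6] "near" : (S/(S/PP))\S
  [6,8] S/PP   <
    [6,7] "plan" : PP
    [7,8] "that" : (S/PP)\PP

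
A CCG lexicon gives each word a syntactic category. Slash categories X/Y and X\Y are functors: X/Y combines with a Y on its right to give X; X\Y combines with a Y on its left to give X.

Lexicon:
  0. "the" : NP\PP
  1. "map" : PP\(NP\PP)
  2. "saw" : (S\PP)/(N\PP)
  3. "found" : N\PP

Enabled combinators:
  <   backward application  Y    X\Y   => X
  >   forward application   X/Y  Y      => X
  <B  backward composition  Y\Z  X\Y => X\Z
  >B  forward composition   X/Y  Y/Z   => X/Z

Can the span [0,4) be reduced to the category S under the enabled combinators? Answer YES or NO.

[0,4] S   <
  [0,2] PP   <
    [0,1] "the" : NP\PP
    [1,2] "map" : PP\(NP\PP)
  [2,4] S\PP   >
    [2,3] "saw" : (S\PP)/(N\PP)
    [3,4] "found" : N\PP

YES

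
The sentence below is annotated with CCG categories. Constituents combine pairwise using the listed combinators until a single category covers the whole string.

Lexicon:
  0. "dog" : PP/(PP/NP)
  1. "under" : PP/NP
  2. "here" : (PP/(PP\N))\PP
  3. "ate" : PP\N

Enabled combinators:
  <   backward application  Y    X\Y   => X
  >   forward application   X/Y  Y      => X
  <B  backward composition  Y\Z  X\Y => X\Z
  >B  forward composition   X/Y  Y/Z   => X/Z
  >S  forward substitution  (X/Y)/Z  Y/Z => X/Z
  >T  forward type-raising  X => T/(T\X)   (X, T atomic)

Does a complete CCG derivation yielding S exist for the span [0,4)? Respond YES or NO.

PP/(PP/NP) PP/NP (PP/(PP\N))\PP PP\N
CKY chart[0,4] = {N/(N\PP), NP/(NP\PP), PP, PP/(PP\PP), S/(S\PP)}; S ∉ chart

NO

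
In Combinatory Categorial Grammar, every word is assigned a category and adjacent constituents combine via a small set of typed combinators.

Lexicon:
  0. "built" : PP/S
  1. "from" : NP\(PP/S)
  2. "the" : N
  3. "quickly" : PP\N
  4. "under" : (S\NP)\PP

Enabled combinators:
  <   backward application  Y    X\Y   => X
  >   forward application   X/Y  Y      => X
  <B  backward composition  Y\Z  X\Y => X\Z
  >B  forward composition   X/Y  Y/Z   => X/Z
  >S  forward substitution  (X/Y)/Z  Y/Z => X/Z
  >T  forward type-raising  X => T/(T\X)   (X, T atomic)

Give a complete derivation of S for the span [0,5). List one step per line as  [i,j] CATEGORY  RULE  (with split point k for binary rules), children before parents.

[0,5] S   <
  [0,2] NP   <
    [0,1] "built" : PP/S
    [1,2] "from" : NP\(PP/S)
  [2,5] S\NP   <
    [2,4] PP   <
      [2,3] "the" : N
      [3,4] "quickly" : PP\N
    [4,5] "under" : (S\NP)\PP

[0,1] PP/S  lex  "built"
[1,2] NP\(PP/S)  lex  "from"
[0,2] NP  <  k=1
[2,3] N  lex  "the"
[3,4] PP\N  lex  "quickly"
[2,4] PP  <  k=3
[4,5] (S\NP)\PP  lex  "under"
[2,5] S\NP  <  k=4
[0,5] S  <  k=2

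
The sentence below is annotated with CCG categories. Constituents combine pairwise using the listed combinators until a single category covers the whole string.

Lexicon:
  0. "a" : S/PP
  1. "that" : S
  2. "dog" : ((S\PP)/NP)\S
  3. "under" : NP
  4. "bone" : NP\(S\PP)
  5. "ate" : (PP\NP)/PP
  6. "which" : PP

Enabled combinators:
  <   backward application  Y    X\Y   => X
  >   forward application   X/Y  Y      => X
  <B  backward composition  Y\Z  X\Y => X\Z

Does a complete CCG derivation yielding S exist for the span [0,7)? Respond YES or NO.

YES

[0,7] S   >
  [0,1] "a" : S/PP
  [1,7] PP   <
    [1,5] NP   <
      [1,4] S\PP   >
        [1,3] (S\PP)/NP   <
          [1,2] "that" : S
          [2,3] "dog" : ((S\PP)/NP)\S
        [3,4] "under" : NP
      [4,5] "bone" : NP\(S\PP)
    [5,7] PP\NP   >
      [5,6] "ate" : (PP\NP)/PP
      [6,7] "which" : PP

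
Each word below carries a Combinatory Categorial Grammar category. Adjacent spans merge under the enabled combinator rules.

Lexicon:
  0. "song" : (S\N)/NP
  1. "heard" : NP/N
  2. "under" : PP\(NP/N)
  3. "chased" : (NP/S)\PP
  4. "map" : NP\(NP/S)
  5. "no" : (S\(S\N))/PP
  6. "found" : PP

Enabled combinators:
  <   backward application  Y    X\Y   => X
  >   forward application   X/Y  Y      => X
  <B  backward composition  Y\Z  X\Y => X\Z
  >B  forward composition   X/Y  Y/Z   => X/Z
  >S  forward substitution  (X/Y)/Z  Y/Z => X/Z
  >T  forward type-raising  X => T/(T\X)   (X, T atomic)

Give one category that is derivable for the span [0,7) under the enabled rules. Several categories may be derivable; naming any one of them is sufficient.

[0,7] S   <
  [0,5] S\N   >
    [0,1] "song" : (S\N)/NP
    [1,5] NP   <
      [1,4] NP/S   <
        [1,3] PP   <
          [1,2] "heard" : NP/N
          [2,3] "under" : PP\(NP/N)
        [3,4] "chased" : (NP/S)\PP
      [4,5] "map" : NP\(NP/S)
  [5,7] S\(S\N)   >
    [5,6] "no" : (S\(S\N))/PP
    [6,7] "found" : PP

S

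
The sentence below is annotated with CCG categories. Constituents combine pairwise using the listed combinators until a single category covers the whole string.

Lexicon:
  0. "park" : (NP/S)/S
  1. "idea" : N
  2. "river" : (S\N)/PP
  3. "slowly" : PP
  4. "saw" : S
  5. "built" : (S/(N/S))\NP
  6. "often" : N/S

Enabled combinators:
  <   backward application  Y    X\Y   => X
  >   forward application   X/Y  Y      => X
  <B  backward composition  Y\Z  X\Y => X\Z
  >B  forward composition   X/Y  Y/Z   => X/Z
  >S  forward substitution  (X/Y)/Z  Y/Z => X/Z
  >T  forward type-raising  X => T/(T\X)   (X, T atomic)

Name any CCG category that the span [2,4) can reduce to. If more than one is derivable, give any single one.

S\N

[0,7] S   >
  [0,6] S/(N/S)   <
    [0,5] NP   >
      [0,4] NP/S   >
        [0,1] "park" : (NP/S)/S
        [1,4] S   <
          [1,2] "idea" : N
          [2,4] S\N   >
            [2,3] "river" : (S\N)/PP
            [3,4] "slowly" : PP
      [4,5] "saw" : S
    [5,6] "built" : (S/(N/S))\NP
  [6,7] "often" : N/S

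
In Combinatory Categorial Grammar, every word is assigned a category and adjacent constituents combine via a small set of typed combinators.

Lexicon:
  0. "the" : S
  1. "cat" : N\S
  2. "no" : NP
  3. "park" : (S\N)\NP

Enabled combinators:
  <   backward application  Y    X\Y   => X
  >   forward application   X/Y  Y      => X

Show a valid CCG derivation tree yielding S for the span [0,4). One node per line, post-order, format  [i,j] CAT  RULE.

[0,1] S  lex  "the"
[1,2] N\S  lex  "cat"
[0,2] N  <  k=1
[2,3] NP  lex  "no"
[3,4] (S\N)\NP  lex  "park"
[2,4] S\N  <  k=3
[0,4] S  <  k=2

[0,4] S   <
  [0,2] N   <
    [0,1] "the" : S
    [1,2] "cat" : N\S
  [2,4] S\N   <
    [2,3] "no" : NP
    [3,4] "park" : (S\N)\NP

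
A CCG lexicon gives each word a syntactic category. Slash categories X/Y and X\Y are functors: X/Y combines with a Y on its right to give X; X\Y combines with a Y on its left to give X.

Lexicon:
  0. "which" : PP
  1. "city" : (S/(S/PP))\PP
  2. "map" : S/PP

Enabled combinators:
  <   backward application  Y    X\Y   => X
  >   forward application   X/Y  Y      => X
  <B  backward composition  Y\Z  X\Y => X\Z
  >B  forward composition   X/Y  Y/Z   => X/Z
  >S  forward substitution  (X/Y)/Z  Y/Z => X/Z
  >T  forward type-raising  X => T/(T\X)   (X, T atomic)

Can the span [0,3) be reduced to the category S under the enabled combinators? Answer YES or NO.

YES

[0,3] S   >
  [0,2] S/(S/PP)   <
    [0,1] "which" : PP
    [1,2] "city" : (S/(S/PP))\PP
  [2,3] "map" : S/PP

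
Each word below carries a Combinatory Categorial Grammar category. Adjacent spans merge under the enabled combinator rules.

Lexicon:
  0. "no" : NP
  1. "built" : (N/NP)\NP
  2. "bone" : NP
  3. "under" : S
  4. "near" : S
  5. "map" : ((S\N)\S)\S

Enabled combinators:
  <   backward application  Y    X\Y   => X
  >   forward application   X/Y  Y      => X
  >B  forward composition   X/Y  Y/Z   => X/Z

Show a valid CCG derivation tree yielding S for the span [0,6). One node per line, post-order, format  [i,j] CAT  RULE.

[0,6] S   <
  [0,3] N   >
    [0,2] N/NP   <
      [0,1] "no" : NP
      [1,2] "built" : (N/NP)\NP
    [2,3] "bone" : NP
  [3,6] S\N   <
    [3,4] "under" : S
    [4,6] (S\N)\S   <
      [4,5] "near" : S
      [5,6] "map" : ((S\N)\S)\S

[0,1] NP  lex  "no"
[1,2] (N/NP)\NP  lex  "built"
[0,2] N/NP  <  k=1
[2,3] NP  lex  "bone"
[0,3] N  >  k=2
[3,4] S  lex  "under"
[4,5] S  lex  "near"
[5,6] ((S\N)\S)\S  lex  "map"
[4,6] (S\N)\S  <  k=5
[3,6] S\N  <  k=4
[0,6] S  <  k=3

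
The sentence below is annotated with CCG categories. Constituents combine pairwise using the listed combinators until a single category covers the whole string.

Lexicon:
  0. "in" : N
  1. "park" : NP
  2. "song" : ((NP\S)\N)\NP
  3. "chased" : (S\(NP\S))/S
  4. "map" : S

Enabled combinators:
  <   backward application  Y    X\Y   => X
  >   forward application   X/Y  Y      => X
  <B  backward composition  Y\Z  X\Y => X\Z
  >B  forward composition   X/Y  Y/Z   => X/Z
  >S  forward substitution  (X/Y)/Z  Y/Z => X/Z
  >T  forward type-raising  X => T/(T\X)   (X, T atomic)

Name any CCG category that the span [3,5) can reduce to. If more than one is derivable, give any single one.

[0,5] S   <
  [0,3] NP\S   <
    [0,1] "in" : N
    [1,3] (NP\S)\N   <
      [1,2] "park" : NP
      [2,3] "song" : ((NP\S)\N)\NP
  [3,5] S\(NP\S)   >
    [3,4] "chased" : (S\(NP\S))/S
    [4,5] "map" : S

S\(NP\S)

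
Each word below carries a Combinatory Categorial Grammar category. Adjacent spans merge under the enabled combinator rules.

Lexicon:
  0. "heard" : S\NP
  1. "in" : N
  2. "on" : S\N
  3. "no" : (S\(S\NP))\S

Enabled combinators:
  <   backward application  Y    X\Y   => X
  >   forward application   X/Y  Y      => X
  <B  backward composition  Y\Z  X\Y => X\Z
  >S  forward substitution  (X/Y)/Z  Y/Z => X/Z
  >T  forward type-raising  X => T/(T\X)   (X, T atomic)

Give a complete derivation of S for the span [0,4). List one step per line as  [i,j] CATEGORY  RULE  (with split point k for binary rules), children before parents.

[0,1] S\NP  lex  "heard"
[1,2] N  lex  "in"
[2,3] S\N  lex  "on"
[1,3] S  <  k=2
[3,4] (S\(S\NP))\S  lex  "no"
[1,4] S\(S\NP)  <  k=3
[0,4] S  <  k=1

[0,4] S   <
  [0,1] "heard" : S\NP
  [1,4] S\(S\NP)   <
    [1,3] S   <
      [1,2] "in" : N
      [2,3] "on" : S\N
    [3,4] "no" : (S\(S\NP))\S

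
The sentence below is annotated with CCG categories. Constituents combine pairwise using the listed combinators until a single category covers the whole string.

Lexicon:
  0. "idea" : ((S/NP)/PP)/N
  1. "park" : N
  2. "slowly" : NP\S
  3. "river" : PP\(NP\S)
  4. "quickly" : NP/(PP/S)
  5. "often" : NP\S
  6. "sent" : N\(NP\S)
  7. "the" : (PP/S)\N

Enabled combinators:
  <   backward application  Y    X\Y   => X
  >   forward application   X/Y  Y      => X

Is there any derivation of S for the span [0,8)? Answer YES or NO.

YES

[0,8] S   >
  [0,4] S/NP   >
    [0,2] (S/NP)/PP   >
      [0,1] "idea" : ((S/NP)/PP)/N
      [1,2] "park" : N
    [2,4] PP   <
      [2,3] "slowly" : NP\S
      [3,4] "river" : PP\(NP\S)
  [4,8] NP   >
    [4,5] "quickly" : NP/(PP/S)
    [5,8] PP/S   <
      [5,7] N   <
        [5,6] "often" : NP\S
        [6,7] "sent" : N\(NP\S)
      [7,8] "the" : (PP/S)\N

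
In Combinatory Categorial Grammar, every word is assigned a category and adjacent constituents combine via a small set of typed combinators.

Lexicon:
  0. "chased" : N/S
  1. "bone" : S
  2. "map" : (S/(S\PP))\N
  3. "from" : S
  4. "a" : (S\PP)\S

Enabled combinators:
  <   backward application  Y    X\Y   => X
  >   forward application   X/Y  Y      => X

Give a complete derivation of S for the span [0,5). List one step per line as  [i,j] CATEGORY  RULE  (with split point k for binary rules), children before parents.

[0,5] S   >
  [0,3] S/(S\PP)   <
    [0,2] N   >
      [0,1] "chased" : N/S
      [1,2] "bone" : S
    [2,3] "map" : (S/(S\PP))\N
  [3,5] S\PP   <
    [3,4] "from" : S
    [4,5] "a" : (S\PP)\S

[0,1] N/S  lex  "chased"
[1,2] S  lex  "bone"
[0,2] N  >  k=1
[2,3] (S/(S\PP))\N  lex  "map"
[0,3] S/(S\PP)  <  k=2
[3,4] S  lex  "from"
[4,5] (S\PP)\S  lex  "a"
[3,5] S\PP  <  k=4
[0,5] S  >  k=3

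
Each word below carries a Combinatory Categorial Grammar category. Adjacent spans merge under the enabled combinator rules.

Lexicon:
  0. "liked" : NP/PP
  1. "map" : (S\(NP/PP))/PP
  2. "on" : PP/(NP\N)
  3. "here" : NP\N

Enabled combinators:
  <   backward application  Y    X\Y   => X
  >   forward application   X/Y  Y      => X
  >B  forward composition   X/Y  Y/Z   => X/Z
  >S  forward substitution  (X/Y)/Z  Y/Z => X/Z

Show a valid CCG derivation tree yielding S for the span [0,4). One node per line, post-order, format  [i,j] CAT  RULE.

[0,1] NP/PP  lex  "liked"
[1,2] (S\(NP/PP))/PP  lex  "map"
[2,3] PP/(NP\N)  lex  "on"
[3,4] NP\N  lex  "here"
[2,4] PP  >  k=3
[1,4] S\(NP/PP)  >  k=2
[0,4] S  <  k=1

[0,4] S   <
  [0,1] "liked" : NP/PP
  [1,4] S\(NP/PP)   >
    [1,2] "map" : (S\(NP/PP))/PP
    [2,4] PP   >
      [2,3] "on" : PP/(NP\N)
      [3,4] "here" : NP\N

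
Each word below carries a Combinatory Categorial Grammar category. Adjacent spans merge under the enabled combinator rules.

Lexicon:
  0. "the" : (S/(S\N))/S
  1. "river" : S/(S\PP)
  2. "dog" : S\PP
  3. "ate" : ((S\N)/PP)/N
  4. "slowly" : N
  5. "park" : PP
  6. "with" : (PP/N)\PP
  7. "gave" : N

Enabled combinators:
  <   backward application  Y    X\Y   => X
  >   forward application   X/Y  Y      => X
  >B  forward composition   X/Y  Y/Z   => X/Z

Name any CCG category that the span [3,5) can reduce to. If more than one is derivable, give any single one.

[0,8] S   >
  [0,3] S/(S\N)   >
    [0,1] "the" : (S/(S\N))/S
    [1,3] S   >
      [1,2] "river" : S/(S\PP)
      [2,3] "dog" : S\PP
  [3,8] S\N   >
    [3,5] (S\N)/PP   >
      [3,4] "ate" : ((S\N)/PP)/N
      [4,5] "slowly" : N
    [5,8] PP   >
      [5,7] PP/N   <
        [5,6] "park" : PP
        [6,7] "with" : (PP/N)\PP
      [7,8] "gave" : N

(S\N)/PP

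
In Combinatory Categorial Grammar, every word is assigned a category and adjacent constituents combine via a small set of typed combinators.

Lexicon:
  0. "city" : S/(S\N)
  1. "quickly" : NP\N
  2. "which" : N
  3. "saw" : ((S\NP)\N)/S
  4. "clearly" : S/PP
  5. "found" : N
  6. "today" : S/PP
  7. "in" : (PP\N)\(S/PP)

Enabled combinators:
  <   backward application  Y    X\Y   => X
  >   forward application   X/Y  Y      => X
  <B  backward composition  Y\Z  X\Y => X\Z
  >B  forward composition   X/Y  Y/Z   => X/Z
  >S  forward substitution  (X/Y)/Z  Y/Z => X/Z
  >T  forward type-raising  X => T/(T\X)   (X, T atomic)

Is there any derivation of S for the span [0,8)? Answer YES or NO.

[0,8] S   >
  [0,1] "city" : S/(S\N)
  [1,8] S\N   <B
    [1,2] "quickly" : NP\N
    [2,8] S\NP   <
      [2,3] "which" : N
      [3,8] (S\NP)\N   >
        [3,4] "saw" : ((S\NP)\N)/S
        [4,8] S   >
          [4,5] "clearly" : S/PP
          [5,8] PP   <
            [5,6] "found" : N
            [6,8] PP\N   <
              [6,7] "today" : S/PP
              [7,8] "in" : (PP\N)\(S/PP)

YES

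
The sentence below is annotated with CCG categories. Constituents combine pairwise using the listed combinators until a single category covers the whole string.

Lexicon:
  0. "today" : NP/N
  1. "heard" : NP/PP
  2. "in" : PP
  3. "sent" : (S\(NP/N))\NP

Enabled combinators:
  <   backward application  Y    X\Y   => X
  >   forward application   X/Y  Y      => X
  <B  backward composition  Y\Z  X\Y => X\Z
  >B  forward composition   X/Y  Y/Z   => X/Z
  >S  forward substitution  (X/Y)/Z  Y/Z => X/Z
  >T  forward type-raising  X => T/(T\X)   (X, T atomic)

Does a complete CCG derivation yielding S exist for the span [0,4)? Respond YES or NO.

[0,4] S   <
  [0,1] "today" : NP/N
  [1,4] S\(NP/N)   <
    [1,3] NP   >
      [1,2] "heard" : NP/PP
      [2,3] "in" : PP
    [3,4] "sent" : (S\(NP/N))\NP

YES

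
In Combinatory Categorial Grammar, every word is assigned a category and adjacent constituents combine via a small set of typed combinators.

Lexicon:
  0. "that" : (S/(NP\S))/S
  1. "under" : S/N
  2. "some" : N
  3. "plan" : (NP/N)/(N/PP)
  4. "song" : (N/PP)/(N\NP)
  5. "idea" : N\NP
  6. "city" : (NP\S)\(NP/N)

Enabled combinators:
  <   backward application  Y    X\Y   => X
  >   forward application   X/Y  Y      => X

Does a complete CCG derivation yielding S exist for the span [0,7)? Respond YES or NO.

YES

[0,7] S   >
  [0,3] S/(NP\S)   >
    [0,1] "that" : (S/(NP\S))/S
    [1,3] S   >
      [1,2] "under" : S/N
      [2,3] "some" : N
  [3,7] NP\S   <
    [3,6] NP/N   >
      [3,4] "plan" : (NP/N)/(N/PP)
      [4,6] N/PP   >
        [4,5] "song" : (N/PP)/(N\NP)
        [5,6] "idea" : N\NP
    [6,7] "city" : (NP\S)\(NP/N)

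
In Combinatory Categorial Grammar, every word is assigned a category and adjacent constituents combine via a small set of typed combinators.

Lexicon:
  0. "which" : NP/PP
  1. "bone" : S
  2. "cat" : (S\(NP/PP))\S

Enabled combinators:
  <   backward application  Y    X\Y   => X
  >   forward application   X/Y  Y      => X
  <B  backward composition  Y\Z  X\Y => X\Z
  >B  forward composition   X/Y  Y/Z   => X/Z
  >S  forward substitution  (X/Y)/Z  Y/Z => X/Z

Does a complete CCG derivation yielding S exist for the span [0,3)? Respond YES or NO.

YES

[0,3] S   <
  [0,1] "which" : NP/PP
  [1,3] S\(NP/PP)   <
    [1,2] "bone" : S
    [2,3] "cat" : (S\(NP/PP))\S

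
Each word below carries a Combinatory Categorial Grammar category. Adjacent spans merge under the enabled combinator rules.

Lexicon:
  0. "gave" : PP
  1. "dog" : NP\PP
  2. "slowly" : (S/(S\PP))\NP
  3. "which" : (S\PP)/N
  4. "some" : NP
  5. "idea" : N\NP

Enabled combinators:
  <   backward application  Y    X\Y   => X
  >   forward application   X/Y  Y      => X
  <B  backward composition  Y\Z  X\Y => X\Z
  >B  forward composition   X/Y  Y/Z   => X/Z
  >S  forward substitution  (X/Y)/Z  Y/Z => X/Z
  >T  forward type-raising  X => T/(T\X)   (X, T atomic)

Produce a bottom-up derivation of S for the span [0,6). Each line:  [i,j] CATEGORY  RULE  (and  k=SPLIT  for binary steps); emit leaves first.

[0,1] PP  lex  "gave"
[1,2] NP\PP  lex  "dog"
[0,2] NP  <  k=1
[2,3] (S/(S\PP))\NP  lex  "slowly"
[0,3] S/(S\PP)  <  k=2
[3,4] (S\PP)/N  lex  "which"
[4,5] NP  lex  "some"
[5,6] N\NP  lex  "idea"
[4,6] N  <  k=5
[3,6] S\PP  >  k=4
[0,6] S  >  k=3

[0,6] S   >
  [0,3] S/(S\PP)   <
    [0,2] NP   <
      [0,1] "gave" : PP
      [1,2] "dog" : NP\PP
    [2,3] "slowly" : (S/(S\PP))\NP
  [3,6] S\PP   >
    [3,4] "which" : (S\PP)/N
    [4,6] N   <
      [4,5] "some" : NP
      [5,6] "idea" : N\NP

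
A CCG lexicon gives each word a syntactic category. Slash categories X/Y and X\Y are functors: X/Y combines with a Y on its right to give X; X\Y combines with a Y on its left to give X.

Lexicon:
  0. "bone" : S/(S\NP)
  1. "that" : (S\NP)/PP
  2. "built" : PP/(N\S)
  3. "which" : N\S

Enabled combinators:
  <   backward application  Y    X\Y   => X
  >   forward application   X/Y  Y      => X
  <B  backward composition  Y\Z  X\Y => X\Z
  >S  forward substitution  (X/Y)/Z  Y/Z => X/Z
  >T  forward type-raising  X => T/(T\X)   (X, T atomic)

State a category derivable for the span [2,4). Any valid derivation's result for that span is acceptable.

PP

[0,4] S   >
  [0,1] "bone" : S/(S\NP)
  [1,4] S\NP   >
    [1,2] "that" : (S\NP)/PP
    [2,4] PP   >
      [2,3] "built" : PP/(N\S)
      [3,4] "which" : N\S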